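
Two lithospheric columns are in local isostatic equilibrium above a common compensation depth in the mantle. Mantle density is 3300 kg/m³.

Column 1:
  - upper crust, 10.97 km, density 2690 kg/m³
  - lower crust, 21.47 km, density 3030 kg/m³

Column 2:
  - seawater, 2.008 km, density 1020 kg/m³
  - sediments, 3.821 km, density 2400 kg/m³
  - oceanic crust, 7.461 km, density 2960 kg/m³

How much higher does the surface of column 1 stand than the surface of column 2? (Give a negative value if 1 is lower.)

For any compensation level in the mantle, the mantle terms cancel and isostasy reduces to e = (Σt_1 − Σt_2) − (Σ(ρt)_1 − Σ(ρt)_2) / ρ_m.
Σt_1 = 32.44 km; Σt_2 = 13.29 km; Σ(ρt)_1 = 94563.4; Σ(ρt)_2 = 33303.12 (in km·kg/m³).
e = (32.44 − 13.29) − (94563.4 − 33303.12) / 3300 = 0.586 km.

0.586 km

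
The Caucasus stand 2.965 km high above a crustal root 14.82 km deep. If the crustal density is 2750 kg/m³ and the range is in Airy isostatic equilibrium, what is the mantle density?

Airy balance: ρ_c h = (ρ_m − ρ_c) r → ρ_m = ρ_c (1 + h/r).
ρ_m = 2750 × (1 + 2.965 km/14.82 km) = 3300 kg/m³.

3300 kg/m³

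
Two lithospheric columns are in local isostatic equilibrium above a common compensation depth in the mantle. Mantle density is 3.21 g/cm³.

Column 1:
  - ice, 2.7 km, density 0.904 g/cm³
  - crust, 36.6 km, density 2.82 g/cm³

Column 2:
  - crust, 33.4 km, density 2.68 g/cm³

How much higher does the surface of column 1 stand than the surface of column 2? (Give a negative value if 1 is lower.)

0.872 km

For any compensation level in the mantle, the mantle terms cancel and isostasy reduces to e = (Σt_1 − Σt_2) − (Σ(ρt)_1 − Σ(ρt)_2) / ρ_m.
Σt_1 = 39.3 km; Σt_2 = 33.4 km; Σ(ρt)_1 = 105.6528; Σ(ρt)_2 = 89.512 (in km·g/cm³).
e = (39.3 − 33.4) − (105.6528 − 89.512) / 3.21 = 0.872 km.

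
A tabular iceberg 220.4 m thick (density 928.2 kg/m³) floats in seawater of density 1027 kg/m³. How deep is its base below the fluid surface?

Draft d = t ρ_obj/ρ_fluid = 220.4 m × 928.2/1027 = 199 m.

199 m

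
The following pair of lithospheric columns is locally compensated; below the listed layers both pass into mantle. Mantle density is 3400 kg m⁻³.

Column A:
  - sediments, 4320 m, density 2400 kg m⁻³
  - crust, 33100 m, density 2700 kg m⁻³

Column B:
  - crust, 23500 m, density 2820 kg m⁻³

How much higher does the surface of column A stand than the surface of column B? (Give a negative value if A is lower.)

4080 m

For any compensation level in the mantle, the mantle terms cancel and isostasy reduces to e = (Σt_A − Σt_B) − (Σ(ρt)_A − Σ(ρt)_B) / ρ_m.
Σt_A = 37420 m; Σt_B = 23500 m; Σ(ρt)_A = 99738000; Σ(ρt)_B = 66270000 (in m·kg m⁻³).
e = (37420 − 23500) − (99738000 − 66270000) / 3400 = 4080 m.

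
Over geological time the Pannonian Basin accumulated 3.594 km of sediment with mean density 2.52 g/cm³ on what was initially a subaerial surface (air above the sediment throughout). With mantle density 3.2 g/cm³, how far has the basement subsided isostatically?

2.83 km

Subaerial load: s = t ρ_sed / ρ_m = 3.594 km × 2.52/3.2 = 2.83 km.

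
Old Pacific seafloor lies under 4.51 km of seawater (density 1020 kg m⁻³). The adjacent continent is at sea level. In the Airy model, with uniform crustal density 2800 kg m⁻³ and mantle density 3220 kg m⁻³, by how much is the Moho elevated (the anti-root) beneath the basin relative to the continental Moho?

19.1 km

In Airy isostatic equilibrium: replacing crust with seawater at the top is compensated by replacing crust with mantle at the base: d (ρ_c − ρ_w) = a (ρ_m − ρ_c).
a = d (ρ_c − ρ_w)/(ρ_m − ρ_c) = 4.51 km × 1780/420 = 19.1 km.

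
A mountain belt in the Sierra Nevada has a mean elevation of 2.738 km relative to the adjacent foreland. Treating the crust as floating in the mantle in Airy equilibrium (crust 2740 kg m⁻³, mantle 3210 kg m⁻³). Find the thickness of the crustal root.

16 km

For local isostatic compensation: the weight of the topography is balanced by the buoyancy of the root, ρ_c h = (ρ_m − ρ_c) r.
r = h · ρ_c / (ρ_m − ρ_c) = 2.738 km × 2740 / (3210 − 2740) = 16 km.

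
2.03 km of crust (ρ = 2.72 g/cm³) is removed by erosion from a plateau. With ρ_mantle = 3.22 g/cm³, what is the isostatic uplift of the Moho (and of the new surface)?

Unloading: uplift u = e ρ_c/ρ_m = 2.03 km × 2.72/3.22 = 1.71 km.

1.71 km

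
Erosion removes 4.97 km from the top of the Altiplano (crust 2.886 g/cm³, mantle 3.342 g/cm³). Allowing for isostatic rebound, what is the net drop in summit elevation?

0.678 km

Rebound u = e ρ_c/ρ_m = 4.97 km × 2.886/3.342 = 4.292 km.
Net surface drop = e − u = 4.97 km − 4.292 km = e (ρ_m − ρ_c)/ρ_m = 0.678 km.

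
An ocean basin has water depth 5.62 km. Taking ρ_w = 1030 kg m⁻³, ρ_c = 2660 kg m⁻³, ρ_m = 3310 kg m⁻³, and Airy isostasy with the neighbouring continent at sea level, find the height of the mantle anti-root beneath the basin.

14.1 km

By Archimedes' principle applied to the lithosphere: replacing crust with seawater at the top is compensated by replacing crust with mantle at the base: d (ρ_c − ρ_w) = a (ρ_m − ρ_c).
a = d (ρ_c − ρ_w)/(ρ_m − ρ_c) = 5.62 km × 1630/650 = 14.1 km.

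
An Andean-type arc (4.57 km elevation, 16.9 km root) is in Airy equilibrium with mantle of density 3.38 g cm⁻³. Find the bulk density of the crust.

ρ_c h = (ρ_m − ρ_c) r → ρ_c (h + r) = ρ_m r → ρ_c = ρ_m r / (h + r).
ρ_c = 3.38 × 16.9 km / (4.57 km + 16.9 km) = 2.66 g cm⁻³.

2.66 g cm⁻³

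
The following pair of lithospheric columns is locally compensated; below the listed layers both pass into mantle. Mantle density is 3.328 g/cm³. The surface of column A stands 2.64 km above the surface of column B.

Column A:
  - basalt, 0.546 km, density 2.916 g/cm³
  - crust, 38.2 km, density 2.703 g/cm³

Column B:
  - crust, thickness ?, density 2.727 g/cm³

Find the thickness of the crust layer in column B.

25.5 km

Take the compensation level at the base of the deeper column (depth z_c below the surface of column A) and equate Σ ρ_i t_i down to z_c; mantle fills any gap and the z_c terms cancel.
Column A: 0.546×2.916 + 38.2×2.703 + (z_c − 38.746)×3.328
Column B: 2.64×0 + x×2.727 + (z_c − 2.64 − 0 − x)×3.328
The z_c×3.328 term appears on both sides and cancels. Collect the known terms of each column as K = Σ(ρt)_known − 3.328 × (depth of known layers): K_A = 104.846736 − 3.328×38.746 = −24.099952; K_B = 0 − 3.328×(2.64 + 0) = −8.78592.
Balance: K_A = K_B − x×(3.328 − 2.727), so x = (K_B − K_A)/(3.328 − 2.727) = 15.314/0.601 = 25.5 km.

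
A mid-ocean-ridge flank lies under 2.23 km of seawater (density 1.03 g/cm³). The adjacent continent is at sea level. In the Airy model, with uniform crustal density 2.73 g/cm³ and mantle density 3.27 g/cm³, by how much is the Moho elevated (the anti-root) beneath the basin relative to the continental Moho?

7.02 km

Isostatic balance requires: replacing crust with seawater at the top is compensated by replacing crust with mantle at the base: d (ρ_c − ρ_w) = a (ρ_m − ρ_c).
a = d (ρ_c − ρ_w)/(ρ_m − ρ_c) = 2.23 km × 1.7/0.54 = 7.02 km.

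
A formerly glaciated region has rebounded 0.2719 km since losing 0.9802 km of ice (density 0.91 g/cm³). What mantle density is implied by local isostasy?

ρ_m = ρ_ice t / u = 0.91 × 0.9802 km/0.2719 km = 3.28 g/cm³.

3.28 g/cm³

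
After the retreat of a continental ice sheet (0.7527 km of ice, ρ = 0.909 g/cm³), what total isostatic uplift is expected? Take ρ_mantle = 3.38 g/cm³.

0.202 km

Removing the load lets mantle flow back in; uplift u satisfies ρ_ice t = ρ_m u.
u = t ρ_ice/ρ_m = 0.7527 km × 0.909/3.38 = 0.202 km.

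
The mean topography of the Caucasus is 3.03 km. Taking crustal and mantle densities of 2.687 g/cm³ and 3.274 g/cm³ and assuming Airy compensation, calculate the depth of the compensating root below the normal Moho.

13.9 km

Isostatic balance requires: the weight of the topography is balanced by the buoyancy of the root, ρ_c h = (ρ_m − ρ_c) r.
r = h · ρ_c / (ρ_m − ρ_c) = 3.03 km × 2.687 / (3.274 − 2.687) = 13.9 km.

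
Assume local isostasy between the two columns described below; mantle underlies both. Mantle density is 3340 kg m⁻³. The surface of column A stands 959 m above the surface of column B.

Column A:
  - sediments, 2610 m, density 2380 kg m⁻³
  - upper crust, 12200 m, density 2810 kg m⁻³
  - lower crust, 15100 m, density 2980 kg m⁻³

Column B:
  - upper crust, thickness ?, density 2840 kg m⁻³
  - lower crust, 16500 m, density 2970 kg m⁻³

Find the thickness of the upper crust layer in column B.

Take the compensation level at the base of the deeper column (depth z_c below the surface of column A) and equate Σ ρ_i t_i down to z_c; mantle fills any gap and the z_c terms cancel.
Column A: 2610×2380 + 12200×2810 + 15100×2980 + (z_c − 29910)×3340
Column B: 959×0 + x×2840 + 16500×2970 + (z_c − 959 − 16500 − x)×3340
The z_c×3340 term appears on both sides and cancels. Collect the known terms of each column as K = Σ(ρt)_known − 3340 × (depth of known layers): K_A = 85491800 − 3340×29910 = −14407600; K_B = 49005000 − 3340×(959 + 16500) = −9308060.
Balance: K_A = K_B − x×(3340 − 2840), so x = (K_B − K_A)/(3340 − 2840) = 5099540/500 = 10200 m.

10200 m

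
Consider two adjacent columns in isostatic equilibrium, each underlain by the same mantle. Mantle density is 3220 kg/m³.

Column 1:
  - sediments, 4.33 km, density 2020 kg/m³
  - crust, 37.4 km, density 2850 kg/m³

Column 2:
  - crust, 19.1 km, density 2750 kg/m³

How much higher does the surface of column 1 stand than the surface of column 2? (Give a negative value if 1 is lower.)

3.12 km

For any compensation level in the mantle, the mantle terms cancel and isostasy reduces to e = (Σt_1 − Σt_2) − (Σ(ρt)_1 − Σ(ρt)_2) / ρ_m.
Σt_1 = 41.73 km; Σt_2 = 19.1 km; Σ(ρt)_1 = 115336.6; Σ(ρt)_2 = 52525 (in km·kg/m³).
e = (41.73 − 19.1) − (115336.6 − 52525) / 3220 = 3.12 km.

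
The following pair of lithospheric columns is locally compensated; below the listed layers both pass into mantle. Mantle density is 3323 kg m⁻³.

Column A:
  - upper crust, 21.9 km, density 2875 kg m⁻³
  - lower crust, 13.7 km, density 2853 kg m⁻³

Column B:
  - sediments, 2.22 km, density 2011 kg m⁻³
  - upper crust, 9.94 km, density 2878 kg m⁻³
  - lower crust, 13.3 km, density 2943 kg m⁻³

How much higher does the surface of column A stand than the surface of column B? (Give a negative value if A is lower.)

For any compensation level in the mantle, the mantle terms cancel and isostasy reduces to e = (Σt_A − Σt_B) − (Σ(ρt)_A − Σ(ρt)_B) / ρ_m.
Σt_A = 35.6 km; Σt_B = 25.46 km; Σ(ρt)_A = 102048.6; Σ(ρt)_B = 72213.64 (in km·kg m⁻³).
e = (35.6 − 25.46) − (102048.6 − 72213.64) / 3323 = 1.16 km.

1.16 km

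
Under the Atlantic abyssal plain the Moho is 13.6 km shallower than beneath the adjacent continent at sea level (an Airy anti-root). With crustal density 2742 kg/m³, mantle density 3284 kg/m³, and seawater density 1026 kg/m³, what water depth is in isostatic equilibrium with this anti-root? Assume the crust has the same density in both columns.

4.3 km

Replacing a thickness d of crust by seawater at the top must be balanced by replacing crust with mantle at the base: d (ρ_c − ρ_w) = a (ρ_m − ρ_c).
d = a (ρ_m − ρ_c)/(ρ_c − ρ_w) = 13.6 km × 542/1716 = 4.3 km.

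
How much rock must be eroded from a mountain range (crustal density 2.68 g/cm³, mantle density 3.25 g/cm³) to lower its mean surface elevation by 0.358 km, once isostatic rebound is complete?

2.04 km

Net drop Δ = e − u = e − e ρ_c/ρ_m = e (ρ_m − ρ_c)/ρ_m.
e = Δ ρ_m/(ρ_m − ρ_c) = 0.358 km × 3.25/0.57 = 2.04 km.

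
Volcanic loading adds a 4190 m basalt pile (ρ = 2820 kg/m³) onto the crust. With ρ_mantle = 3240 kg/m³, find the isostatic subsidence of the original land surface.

3650 m

Subaerial loading: s = t ρ_load / ρ_m.
s = 4190 m × 2820/3240 = 3650 m.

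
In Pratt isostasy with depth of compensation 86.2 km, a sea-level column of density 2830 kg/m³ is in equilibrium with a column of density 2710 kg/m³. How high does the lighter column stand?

3.82 km

ρ_ref D = ρ (D + h) → h = D (ρ_ref − ρ)/ρ.
h = 86.2 km × (2830 − 2710)/2710 = 3.82 km.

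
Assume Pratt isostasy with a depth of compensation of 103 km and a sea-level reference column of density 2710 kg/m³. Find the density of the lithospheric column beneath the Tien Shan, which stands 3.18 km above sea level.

2630 kg/m³

Pratt balance: ρ_ref D = ρ (D + h).
ρ = ρ_ref D/(D + h) = 2710 × 103 km/(103 km + 3.18 km) = 2630 kg/m³.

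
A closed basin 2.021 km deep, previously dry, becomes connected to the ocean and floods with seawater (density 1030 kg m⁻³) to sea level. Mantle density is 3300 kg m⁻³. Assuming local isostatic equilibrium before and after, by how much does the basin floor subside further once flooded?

0.917 km

After flooding the water column is d + s deep. Its weight must equal the weight of mantle displaced by the extra subsidence s: (d + s) ρ_w = s ρ_m.
s = d ρ_w / (ρ_m − ρ_w) = 2.021 km × 1030/(3300 − 1030) = 0.917 km.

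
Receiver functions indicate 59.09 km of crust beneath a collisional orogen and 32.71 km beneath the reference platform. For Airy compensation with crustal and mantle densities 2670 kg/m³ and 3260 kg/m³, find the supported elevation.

Excess crust Δ = 59.09 km − 32.71 km = 26.38 km, split between elevation h and root r with h + r = Δ.
Airy balance ρ_c h = (ρ_m − ρ_c) r gives r = h ρ_c/(ρ_m − ρ_c), so h (1 + ρ_c/(ρ_m − ρ_c)) = Δ, i.e. h = Δ (ρ_m − ρ_c)/ρ_m.
h = 26.38 km × 590/3260 = 4.77 km.

4.77 km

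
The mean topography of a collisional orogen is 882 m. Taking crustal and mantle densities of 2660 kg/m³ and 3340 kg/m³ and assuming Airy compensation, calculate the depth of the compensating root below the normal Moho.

3450 m

For local isostatic compensation: the weight of the topography is balanced by the buoyancy of the root, ρ_c h = (ρ_m − ρ_c) r.
r = h · ρ_c / (ρ_m − ρ_c) = 882 m × 2660 / (3340 − 2660) = 3450 m.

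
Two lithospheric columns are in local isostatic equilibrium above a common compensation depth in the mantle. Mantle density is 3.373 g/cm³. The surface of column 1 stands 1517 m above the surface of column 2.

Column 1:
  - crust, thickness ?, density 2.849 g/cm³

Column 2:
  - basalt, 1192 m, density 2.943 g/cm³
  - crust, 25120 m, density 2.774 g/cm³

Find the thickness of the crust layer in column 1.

39500 m

Take the compensation level at the base of the deeper column (depth z_c below the surface of column 1) and equate Σ ρ_i t_i down to z_c; mantle fills any gap and the z_c terms cancel.
Column 1: x×2.849 + (z_c − 0 − x)×3.373
Column 2: 1517×0 + 1192×2.943 + 25120×2.774 + (z_c − 1517 − 26312)×3.373
The z_c×3.373 term appears on both sides and cancels. Collect the known terms of each column as K = Σ(ρt)_known − 3.373 × (depth of known layers): K_1 = 0 − 3.373×0 = 0; K_2 = 73190.936 − 3.373×(1517 + 26312) = −20676.281.
Balance: K_1 − x×(3.373 − 2.849) = K_2, so x = (K_1 − K_2)/(3.373 − 2.849) = 20676.3/0.524 = 39500 m.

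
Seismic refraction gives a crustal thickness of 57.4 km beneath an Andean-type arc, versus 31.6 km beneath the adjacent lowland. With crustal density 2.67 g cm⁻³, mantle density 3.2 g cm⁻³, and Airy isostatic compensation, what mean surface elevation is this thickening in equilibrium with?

Excess crust Δ = 57.4 km − 31.6 km = 25.8 km, split between elevation h and root r with h + r = Δ.
Airy balance ρ_c h = (ρ_m − ρ_c) r gives r = h ρ_c/(ρ_m − ρ_c), so h (1 + ρ_c/(ρ_m − ρ_c)) = Δ, i.e. h = Δ (ρ_m − ρ_c)/ρ_m.
h = 25.8 km × 0.53/3.2 = 4.27 km.

4.27 km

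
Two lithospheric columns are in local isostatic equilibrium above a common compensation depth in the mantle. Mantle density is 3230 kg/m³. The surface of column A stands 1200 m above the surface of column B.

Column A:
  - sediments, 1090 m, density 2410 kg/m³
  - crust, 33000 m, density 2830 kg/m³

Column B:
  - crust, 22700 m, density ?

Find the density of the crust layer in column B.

Take the compensation level at the base of the deeper column (depth z_c below the surface of column A) and equate Σ ρ_i t_i down to z_c; mantle fills any gap and the z_c terms cancel.
Column A: 1090×2410 + 33000×2830 + (z_c − 34090)×3230
Column B: 1200×0 + 22700×ρ + (z_c − 1200 − 22700)×3230
The z_c×3230 term appears on both sides and cancels. Collect the known terms of each column as K = Σ(ρt)_known − 3230 × (depth of known layers): K_A = 96016900 − 3230×34090 = −14093800; K_B = 0 − 3230×(1200 + 22700) = −77197000.
Balance: K_A = K_B + 22700×ρ, so ρ = (K_A − K_B)/22700 = 63103200/22700 = 2780 kg/m³.

2780 kg/m³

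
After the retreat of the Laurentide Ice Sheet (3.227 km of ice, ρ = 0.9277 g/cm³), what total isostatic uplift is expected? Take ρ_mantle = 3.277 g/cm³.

Removing the load lets mantle flow back in; uplift u satisfies ρ_ice t = ρ_m u.
u = t ρ_ice/ρ_m = 3.227 km × 0.9277/3.277 = 0.914 km.

0.914 km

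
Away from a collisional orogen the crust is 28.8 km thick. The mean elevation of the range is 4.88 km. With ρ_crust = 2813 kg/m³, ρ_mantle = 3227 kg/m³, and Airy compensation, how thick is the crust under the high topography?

66.8 km

Root depth r = h ρ_c / (ρ_m − ρ_c) = 4.88 km × 2813 / 414 = 33.16 km.
Total thickness = T + h + r = 28.8 km + 4.88 km + 33.16 km = 66.8 km.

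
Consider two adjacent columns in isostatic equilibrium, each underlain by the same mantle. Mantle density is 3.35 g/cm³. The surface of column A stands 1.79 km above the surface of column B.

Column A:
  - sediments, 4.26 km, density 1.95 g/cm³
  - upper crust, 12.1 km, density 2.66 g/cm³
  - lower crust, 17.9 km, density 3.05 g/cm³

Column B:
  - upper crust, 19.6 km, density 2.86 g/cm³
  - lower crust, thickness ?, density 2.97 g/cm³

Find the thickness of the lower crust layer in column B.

Take the compensation level at the base of the deeper column (depth z_c below the surface of column A) and equate Σ ρ_i t_i down to z_c; mantle fills any gap and the z_c terms cancel.
Column A: 4.26×1.95 + 12.1×2.66 + 17.9×3.05 + (z_c − 34.26)×3.35
Column B: 1.79×0 + 19.6×2.86 + x×2.97 + (z_c − 1.79 − 19.6 − x)×3.35
The z_c×3.35 term appears on both sides and cancels. Collect the known terms of each column as K = Σ(ρt)_known − 3.35 × (depth of known layers): K_A = 95.088 − 3.35×34.26 = −19.683; K_B = 56.056 − 3.35×(1.79 + 19.6) = −15.6005.
Balance: K_A = K_B − x×(3.35 − 2.97), so x = (K_B − K_A)/(3.35 − 2.97) = 4.0825/0.38 = 10.7 km.

10.7 km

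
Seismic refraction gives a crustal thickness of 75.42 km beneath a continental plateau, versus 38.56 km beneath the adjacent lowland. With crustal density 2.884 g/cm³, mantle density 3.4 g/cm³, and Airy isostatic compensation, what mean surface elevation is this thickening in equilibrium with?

5.59 km

Excess crust Δ = 75.42 km − 38.56 km = 36.86 km, split between elevation h and root r with h + r = Δ.
Airy balance ρ_c h = (ρ_m − ρ_c) r gives r = h ρ_c/(ρ_m − ρ_c), so h (1 + ρ_c/(ρ_m − ρ_c)) = Δ, i.e. h = Δ (ρ_m − ρ_c)/ρ_m.
h = 36.86 km × 0.516/3.4 = 5.59 km.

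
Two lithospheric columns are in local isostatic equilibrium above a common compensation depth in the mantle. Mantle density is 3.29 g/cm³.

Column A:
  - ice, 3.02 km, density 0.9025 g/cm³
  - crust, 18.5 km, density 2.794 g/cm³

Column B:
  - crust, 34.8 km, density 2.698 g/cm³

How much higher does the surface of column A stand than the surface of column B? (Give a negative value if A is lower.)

For any compensation level in the mantle, the mantle terms cancel and isostasy reduces to e = (Σt_A − Σt_B) − (Σ(ρt)_A − Σ(ρt)_B) / ρ_m.
Σt_A = 21.52 km; Σt_B = 34.8 km; Σ(ρt)_A = 54.41455; Σ(ρt)_B = 93.8904 (in km·g/cm³).
e = (21.52 − 34.8) − (54.41455 − 93.8904) / 3.29 = −1.28 km.

−1.28 km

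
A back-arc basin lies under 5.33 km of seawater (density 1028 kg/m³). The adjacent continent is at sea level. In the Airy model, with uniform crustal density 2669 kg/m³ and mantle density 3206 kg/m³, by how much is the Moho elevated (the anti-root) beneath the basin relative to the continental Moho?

16.3 km

In Airy isostatic equilibrium: replacing crust with seawater at the top is compensated by replacing crust with mantle at the base: d (ρ_c − ρ_w) = a (ρ_m − ρ_c).
a = d (ρ_c − ρ_w)/(ρ_m − ρ_c) = 5.33 km × 1641/537 = 16.3 km.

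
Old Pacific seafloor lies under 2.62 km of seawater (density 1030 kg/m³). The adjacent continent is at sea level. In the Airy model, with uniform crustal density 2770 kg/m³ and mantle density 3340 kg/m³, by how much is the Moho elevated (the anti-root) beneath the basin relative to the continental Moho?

Balancing pressure at the compensation depth: replacing crust with seawater at the top is compensated by replacing crust with mantle at the base: d (ρ_c − ρ_w) = a (ρ_m − ρ_c).
a = d (ρ_c − ρ_w)/(ρ_m − ρ_c) = 2.62 km × 1740/570 = 8 km.

8 km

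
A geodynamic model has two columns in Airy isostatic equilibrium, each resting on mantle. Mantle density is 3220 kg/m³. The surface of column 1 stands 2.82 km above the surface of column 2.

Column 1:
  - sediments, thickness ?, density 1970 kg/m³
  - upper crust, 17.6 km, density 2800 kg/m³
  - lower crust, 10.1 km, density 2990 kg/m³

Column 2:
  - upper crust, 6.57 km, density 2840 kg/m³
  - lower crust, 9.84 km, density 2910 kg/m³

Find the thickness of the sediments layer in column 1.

Take the compensation level at the base of the deeper column (depth z_c below the surface of column 1) and equate Σ ρ_i t_i down to z_c; mantle fills any gap and the z_c terms cancel.
Column 1: x×1970 + 17.6×2800 + 10.1×2990 + (z_c − 27.7 − x)×3220
Column 2: 2.82×0 + 6.57×2840 + 9.84×2910 + (z_c − 2.82 − 16.41)×3220
The z_c×3220 term appears on both sides and cancels. Collect the known terms of each column as K = Σ(ρt)_known − 3220 × (depth of known layers): K_1 = 79479 − 3220×27.7 = −9715; K_2 = 47293.2 − 3220×(2.82 + 16.41) = −14627.4.
Balance: K_1 − x×(3220 − 1970) = K_2, so x = (K_1 − K_2)/(3220 − 1970) = 4912.4/1250 = 3.93 km.

3.93 km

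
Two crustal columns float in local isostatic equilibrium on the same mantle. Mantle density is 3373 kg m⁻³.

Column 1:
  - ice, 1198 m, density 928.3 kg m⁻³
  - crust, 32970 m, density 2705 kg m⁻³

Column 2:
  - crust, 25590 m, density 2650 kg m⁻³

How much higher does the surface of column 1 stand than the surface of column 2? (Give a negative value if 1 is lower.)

For any compensation level in the mantle, the mantle terms cancel and isostasy reduces to e = (Σt_1 − Σt_2) − (Σ(ρt)_1 − Σ(ρt)_2) / ρ_m.
Σt_1 = 34168 m; Σt_2 = 25590 m; Σ(ρt)_1 = 90295953.4; Σ(ρt)_2 = 67813500 (in m·kg m⁻³).
e = (34168 − 25590) − (90295953.4 − 67813500) / 3373 = 1910 m.

1910 m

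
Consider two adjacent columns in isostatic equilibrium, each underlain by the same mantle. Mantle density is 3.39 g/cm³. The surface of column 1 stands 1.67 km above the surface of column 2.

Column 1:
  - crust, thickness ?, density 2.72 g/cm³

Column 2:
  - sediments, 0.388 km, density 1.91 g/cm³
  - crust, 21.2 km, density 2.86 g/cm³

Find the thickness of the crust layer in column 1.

Take the compensation level at the base of the deeper column (depth z_c below the surface of column 1) and equate Σ ρ_i t_i down to z_c; mantle fills any gap and the z_c terms cancel.
Column 1: x×2.72 + (z_c − 0 − x)×3.39
Column 2: 1.67×0 + 0.388×1.91 + 21.2×2.86 + (z_c − 1.67 − 21.588)×3.39
The z_c×3.39 term appears on both sides and cancels. Collect the known terms of each column as K = Σ(ρt)_known − 3.39 × (depth of known layers): K_1 = 0 − 3.39×0 = 0; K_2 = 61.37308 − 3.39×(1.67 + 21.588) = −17.47154.
Balance: K_1 − x×(3.39 − 2.72) = K_2, so x = (K_1 − K_2)/(3.39 − 2.72) = 17.4715/0.67 = 26.1 km.

26.1 km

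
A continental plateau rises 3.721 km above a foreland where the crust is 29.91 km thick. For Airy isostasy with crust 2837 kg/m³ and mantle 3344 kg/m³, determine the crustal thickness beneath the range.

54.5 km

Root depth r = h ρ_c / (ρ_m − ρ_c) = 3.721 km × 2837 / 507 = 20.82 km.
Total thickness = T + h + r = 29.91 km + 3.721 km + 20.82 km = 54.5 km.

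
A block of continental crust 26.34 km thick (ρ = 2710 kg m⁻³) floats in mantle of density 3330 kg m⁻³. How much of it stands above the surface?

4.9 km

Floating equilibrium: submerged depth d = t ρ_obj/ρ_fluid = 26.34 km × 2710/3330 = 21.44 km.
Freeboard = t − d = 26.34 km − 21.44 km = 4.9 km.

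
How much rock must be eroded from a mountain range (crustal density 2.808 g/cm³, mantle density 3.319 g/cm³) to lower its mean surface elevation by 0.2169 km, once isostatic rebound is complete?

Net drop Δ = e − u = e − e ρ_c/ρ_m = e (ρ_m − ρ_c)/ρ_m.
e = Δ ρ_m/(ρ_m − ρ_c) = 0.2169 km × 3.319/0.511 = 1.41 km.

1.41 km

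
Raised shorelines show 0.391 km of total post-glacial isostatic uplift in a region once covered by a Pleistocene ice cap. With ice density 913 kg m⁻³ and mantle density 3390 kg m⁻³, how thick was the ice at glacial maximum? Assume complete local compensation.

1.45 km

u = t ρ_ice/ρ_m → t = u ρ_m/ρ_ice = 0.391 km × 3390/913 = 1.45 km.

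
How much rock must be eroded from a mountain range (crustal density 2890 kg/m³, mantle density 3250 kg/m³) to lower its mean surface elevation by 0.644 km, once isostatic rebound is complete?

Net drop Δ = e − u = e − e ρ_c/ρ_m = e (ρ_m − ρ_c)/ρ_m.
e = Δ ρ_m/(ρ_m − ρ_c) = 0.644 km × 3250/360 = 5.81 km.

5.81 km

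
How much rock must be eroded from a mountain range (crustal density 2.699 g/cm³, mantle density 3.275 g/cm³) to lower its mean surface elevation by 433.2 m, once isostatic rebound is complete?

Net drop Δ = e − u = e − e ρ_c/ρ_m = e (ρ_m − ρ_c)/ρ_m.
e = Δ ρ_m/(ρ_m − ρ_c) = 433.2 m × 3.275/0.576 = 2460 m.

2460 m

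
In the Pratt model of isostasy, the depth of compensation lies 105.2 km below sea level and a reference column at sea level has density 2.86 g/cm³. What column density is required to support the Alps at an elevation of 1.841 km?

2.81 g/cm³

Pratt balance: ρ_ref D = ρ (D + h).
ρ = ρ_ref D/(D + h) = 2.86 × 105.2 km/(105.2 km + 1.841 km) = 2.81 g/cm³.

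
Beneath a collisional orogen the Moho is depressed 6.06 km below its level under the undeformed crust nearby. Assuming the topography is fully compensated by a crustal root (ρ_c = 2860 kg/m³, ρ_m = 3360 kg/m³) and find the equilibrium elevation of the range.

By Archimedes' principle applied to the lithosphere: ρ_c h = (ρ_m − ρ_c) r.
h = r (ρ_m − ρ_c) / ρ_c = 6.06 km × (3360 − 2860) / 2860 = 1.06 km.

1.06 km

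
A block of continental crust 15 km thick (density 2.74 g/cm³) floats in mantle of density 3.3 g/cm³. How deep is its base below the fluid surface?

12.5 km

Draft d = t ρ_obj/ρ_fluid = 15 km × 2.74/3.3 = 12.5 km.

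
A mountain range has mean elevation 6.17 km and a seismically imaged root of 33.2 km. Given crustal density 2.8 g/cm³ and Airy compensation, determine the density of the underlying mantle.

Airy balance: ρ_c h = (ρ_m − ρ_c) r → ρ_m = ρ_c (1 + h/r).
ρ_m = 2.8 × (1 + 6.17 km/33.2 km) = 3.32 g/cm³.

3.32 g/cm³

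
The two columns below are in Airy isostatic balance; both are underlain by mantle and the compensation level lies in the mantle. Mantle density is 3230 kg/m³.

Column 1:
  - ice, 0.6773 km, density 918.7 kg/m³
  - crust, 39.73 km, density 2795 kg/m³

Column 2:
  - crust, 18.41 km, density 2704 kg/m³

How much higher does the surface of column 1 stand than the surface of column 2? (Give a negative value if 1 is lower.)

For any compensation level in the mantle, the mantle terms cancel and isostasy reduces to e = (Σt_1 − Σt_2) − (Σ(ρt)_1 − Σ(ρt)_2) / ρ_m.
Σt_1 = 40.4073 km; Σt_2 = 18.41 km; Σ(ρt)_1 = 111667.586; Σ(ρt)_2 = 49780.64 (in km·kg/m³).
e = (40.4073 − 18.41) − (111667.586 − 49780.64) / 3230 = 2.84 km.

2.84 km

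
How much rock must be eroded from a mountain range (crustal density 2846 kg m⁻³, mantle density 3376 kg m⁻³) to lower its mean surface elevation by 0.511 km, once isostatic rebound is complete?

3.25 km

Net drop Δ = e − u = e − e ρ_c/ρ_m = e (ρ_m − ρ_c)/ρ_m.
e = Δ ρ_m/(ρ_m − ρ_c) = 0.511 km × 3376/530 = 3.25 km.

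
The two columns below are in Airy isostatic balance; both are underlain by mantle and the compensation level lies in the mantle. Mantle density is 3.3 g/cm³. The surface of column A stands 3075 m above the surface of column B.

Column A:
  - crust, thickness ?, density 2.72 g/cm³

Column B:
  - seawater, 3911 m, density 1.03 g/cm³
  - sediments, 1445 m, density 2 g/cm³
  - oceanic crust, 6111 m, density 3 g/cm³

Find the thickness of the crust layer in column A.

39200 m

Take the compensation level at the base of the deeper column (depth z_c below the surface of column A) and equate Σ ρ_i t_i down to z_c; mantle fills any gap and the z_c terms cancel.
Column A: x×2.72 + (z_c − 0 − x)×3.3
Column B: 3075×0 + 3911×1.03 + 1445×2 + 6111×3 + (z_c − 3075 − 11467)×3.3
The z_c×3.3 term appears on both sides and cancels. Collect the known terms of each column as K = Σ(ρt)_known − 3.3 × (depth of known layers): K_A = 0 − 3.3×0 = 0; K_B = 25251.33 − 3.3×(3075 + 11467) = −22737.27.
Balance: K_A − x×(3.3 − 2.72) = K_B, so x = (K_A − K_B)/(3.3 − 2.72) = 22737.3/0.58 = 39200 m.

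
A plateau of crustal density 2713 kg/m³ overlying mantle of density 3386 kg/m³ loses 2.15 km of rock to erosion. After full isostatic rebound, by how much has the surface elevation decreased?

0.427 km

Rebound u = e ρ_c/ρ_m = 2.15 km × 2713/3386 = 1.723 km.
Net surface drop = e − u = 2.15 km − 1.723 km = e (ρ_m − ρ_c)/ρ_m = 0.427 km.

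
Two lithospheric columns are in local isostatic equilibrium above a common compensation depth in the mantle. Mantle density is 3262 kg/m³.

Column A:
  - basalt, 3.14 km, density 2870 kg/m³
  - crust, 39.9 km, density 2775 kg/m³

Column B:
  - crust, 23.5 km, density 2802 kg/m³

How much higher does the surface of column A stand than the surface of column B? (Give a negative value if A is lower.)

For any compensation level in the mantle, the mantle terms cancel and isostasy reduces to e = (Σt_A − Σt_B) − (Σ(ρt)_A − Σ(ρt)_B) / ρ_m.
Σt_A = 43.04 km; Σt_B = 23.5 km; Σ(ρt)_A = 119734.3; Σ(ρt)_B = 65847 (in km·kg/m³).
e = (43.04 − 23.5) − (119734.3 − 65847) / 3262 = 3.02 km.

3.02 km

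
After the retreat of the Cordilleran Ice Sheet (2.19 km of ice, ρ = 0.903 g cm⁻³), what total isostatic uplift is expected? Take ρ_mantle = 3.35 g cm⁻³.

Removing the load lets mantle flow back in; uplift u satisfies ρ_ice t = ρ_m u.
u = t ρ_ice/ρ_m = 2.19 km × 0.903/3.35 = 0.59 km.

0.59 km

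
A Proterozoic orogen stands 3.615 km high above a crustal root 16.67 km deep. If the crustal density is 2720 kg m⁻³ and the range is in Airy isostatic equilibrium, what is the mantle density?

3310 kg m⁻³

Airy balance: ρ_c h = (ρ_m − ρ_c) r → ρ_m = ρ_c (1 + h/r).
ρ_m = 2720 × (1 + 3.615 km/16.67 km) = 3310 kg m⁻³.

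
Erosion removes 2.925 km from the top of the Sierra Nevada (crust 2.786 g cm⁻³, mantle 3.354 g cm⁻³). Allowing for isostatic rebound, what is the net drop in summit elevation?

Rebound u = e ρ_c/ρ_m = 2.925 km × 2.786/3.354 = 2.43 km.
Net surface drop = e − u = 2.925 km − 2.43 km = e (ρ_m − ρ_c)/ρ_m = 0.495 km.

0.495 km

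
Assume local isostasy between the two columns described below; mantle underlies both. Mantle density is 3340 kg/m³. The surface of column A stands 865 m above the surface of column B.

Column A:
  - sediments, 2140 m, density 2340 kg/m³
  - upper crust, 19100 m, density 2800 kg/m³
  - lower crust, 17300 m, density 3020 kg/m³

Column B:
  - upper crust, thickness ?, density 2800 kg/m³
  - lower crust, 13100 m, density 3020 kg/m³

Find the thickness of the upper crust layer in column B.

20200 m

Take the compensation level at the base of the deeper column (depth z_c below the surface of column A) and equate Σ ρ_i t_i down to z_c; mantle fills any gap and the z_c terms cancel.
Column A: 2140×2340 + 19100×2800 + 17300×3020 + (z_c − 38540)×3340
Column B: 865×0 + x×2800 + 13100×3020 + (z_c − 865 − 13100 − x)×3340
The z_c×3340 term appears on both sides and cancels. Collect the known terms of each column as K = Σ(ρt)_known − 3340 × (depth of known layers): K_A = 110733600 − 3340×38540 = −17990000; K_B = 39562000 − 3340×(865 + 13100) = −7081100.
Balance: K_A = K_B − x×(3340 − 2800), so x = (K_B − K_A)/(3340 − 2800) = 10908900/540 = 20200 m.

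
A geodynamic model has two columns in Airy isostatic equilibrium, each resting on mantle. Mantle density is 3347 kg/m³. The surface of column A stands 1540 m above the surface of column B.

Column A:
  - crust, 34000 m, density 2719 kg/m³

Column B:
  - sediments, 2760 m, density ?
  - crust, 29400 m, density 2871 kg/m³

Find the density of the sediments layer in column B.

Take the compensation level at the base of the deeper column (depth z_c below the surface of column A) and equate Σ ρ_i t_i down to z_c; mantle fills any gap and the z_c terms cancel.
Column A: 34000×2719 + (z_c − 34000)×3347
Column B: 1540×0 + 2760×ρ + 29400×2871 + (z_c − 1540 − 32160)×3347
The z_c×3347 term appears on both sides and cancels. Collect the known terms of each column as K = Σ(ρt)_known − 3347 × (depth of known layers): K_A = 92446000 − 3347×34000 = −21352000; K_B = 84407400 − 3347×(1540 + 32160) = −28386500.
Balance: K_A = K_B + 2760×ρ, so ρ = (K_A − K_B)/2760 = 7034500/2760 = 2550 kg/m³.

2550 kg/m³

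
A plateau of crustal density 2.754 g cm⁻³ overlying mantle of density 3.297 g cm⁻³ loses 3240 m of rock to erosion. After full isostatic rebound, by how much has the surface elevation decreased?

Rebound u = e ρ_c/ρ_m = 3240 m × 2.754/3.297 = 2706 m.
Net surface drop = e − u = 3240 m − 2706 m = e (ρ_m − ρ_c)/ρ_m = 534 m.

534 m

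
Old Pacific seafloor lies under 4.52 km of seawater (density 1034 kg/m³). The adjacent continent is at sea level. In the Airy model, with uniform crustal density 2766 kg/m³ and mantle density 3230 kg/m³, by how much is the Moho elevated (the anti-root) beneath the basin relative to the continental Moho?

Balancing pressure at the compensation depth: replacing crust with seawater at the top is compensated by replacing crust with mantle at the base: d (ρ_c − ρ_w) = a (ρ_m − ρ_c).
a = d (ρ_c − ρ_w)/(ρ_m − ρ_c) = 4.52 km × 1732/464 = 16.9 km.

16.9 km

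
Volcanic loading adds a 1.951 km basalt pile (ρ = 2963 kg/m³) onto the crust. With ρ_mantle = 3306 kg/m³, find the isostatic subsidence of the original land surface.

1.75 km

Subaerial loading: s = t ρ_load / ρ_m.
s = 1.951 km × 2963/3306 = 1.75 km.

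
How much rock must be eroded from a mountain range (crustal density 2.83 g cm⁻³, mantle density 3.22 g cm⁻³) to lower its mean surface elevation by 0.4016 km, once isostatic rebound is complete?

Net drop Δ = e − u = e − e ρ_c/ρ_m = e (ρ_m − ρ_c)/ρ_m.
e = Δ ρ_m/(ρ_m − ρ_c) = 0.4016 km × 3.22/0.39 = 3.32 km.

3.32 km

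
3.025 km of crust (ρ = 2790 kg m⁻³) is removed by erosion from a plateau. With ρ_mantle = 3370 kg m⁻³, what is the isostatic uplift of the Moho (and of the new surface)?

Unloading: uplift u = e ρ_c/ρ_m = 3.025 km × 2790/3370 = 2.5 km.

2.5 km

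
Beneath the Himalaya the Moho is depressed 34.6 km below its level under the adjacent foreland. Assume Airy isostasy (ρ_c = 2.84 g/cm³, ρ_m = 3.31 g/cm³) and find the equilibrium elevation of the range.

5.73 km

Isostatic balance requires: ρ_c h = (ρ_m − ρ_c) r.
h = r (ρ_m − ρ_c) / ρ_c = 34.6 km × (3.31 − 2.84) / 2.84 = 5.73 km.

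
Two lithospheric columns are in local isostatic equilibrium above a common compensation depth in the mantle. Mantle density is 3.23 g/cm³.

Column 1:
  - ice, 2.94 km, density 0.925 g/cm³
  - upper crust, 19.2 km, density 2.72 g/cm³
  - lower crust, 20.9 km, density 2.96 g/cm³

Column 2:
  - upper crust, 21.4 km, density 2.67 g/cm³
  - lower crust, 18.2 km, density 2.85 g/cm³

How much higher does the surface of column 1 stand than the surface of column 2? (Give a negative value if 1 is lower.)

1.03 km

For any compensation level in the mantle, the mantle terms cancel and isostasy reduces to e = (Σt_1 − Σt_2) − (Σ(ρt)_1 − Σ(ρt)_2) / ρ_m.
Σt_1 = 43.04 km; Σt_2 = 39.6 km; Σ(ρt)_1 = 116.8075; Σ(ρt)_2 = 109.008 (in km·g/cm³).
e = (43.04 − 39.6) − (116.8075 − 109.008) / 3.23 = 1.03 km.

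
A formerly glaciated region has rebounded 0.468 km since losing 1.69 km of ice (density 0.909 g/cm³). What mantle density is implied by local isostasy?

3.28 g/cm³

ρ_m = ρ_ice t / u = 0.909 × 1.69 km/0.468 km = 3.28 g/cm³.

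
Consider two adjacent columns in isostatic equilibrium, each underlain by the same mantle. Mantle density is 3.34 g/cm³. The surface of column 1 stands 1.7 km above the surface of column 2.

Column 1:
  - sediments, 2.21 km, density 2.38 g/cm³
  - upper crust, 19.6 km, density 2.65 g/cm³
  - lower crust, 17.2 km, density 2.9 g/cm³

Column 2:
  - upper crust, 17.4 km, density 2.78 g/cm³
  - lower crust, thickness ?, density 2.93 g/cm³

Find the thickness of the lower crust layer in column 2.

Take the compensation level at the base of the deeper column (depth z_c below the surface of column 1) and equate Σ ρ_i t_i down to z_c; mantle fills any gap and the z_c terms cancel.
Column 1: 2.21×2.38 + 19.6×2.65 + 17.2×2.9 + (z_c − 39.01)×3.34
Column 2: 1.7×0 + 17.4×2.78 + x×2.93 + (z_c − 1.7 − 17.4 − x)×3.34
The z_c×3.34 term appears on both sides and cancels. Collect the known terms of each column as K = Σ(ρt)_known − 3.34 × (depth of known layers): K_1 = 107.0798 − 3.34×39.01 = −23.2136; K_2 = 48.372 − 3.34×(1.7 + 17.4) = −15.422.
Balance: K_1 = K_2 − x×(3.34 − 2.93), so x = (K_2 − K_1)/(3.34 − 2.93) = 7.7916/0.41 = 19 km.

19 km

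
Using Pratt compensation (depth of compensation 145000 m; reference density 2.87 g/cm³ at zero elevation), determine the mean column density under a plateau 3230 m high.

2.81 g/cm³

Pratt balance: ρ_ref D = ρ (D + h).
ρ = ρ_ref D/(D + h) = 2.87 × 145000 m/(145000 m + 3230 m) = 2.81 g/cm³.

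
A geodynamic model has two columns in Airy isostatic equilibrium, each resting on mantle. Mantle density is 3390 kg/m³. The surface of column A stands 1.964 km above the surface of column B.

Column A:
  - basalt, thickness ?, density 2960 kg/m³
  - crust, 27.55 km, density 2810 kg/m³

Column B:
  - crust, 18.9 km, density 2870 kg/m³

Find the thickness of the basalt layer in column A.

Take the compensation level at the base of the deeper column (depth z_c below the surface of column A) and equate Σ ρ_i t_i down to z_c; mantle fills any gap and the z_c terms cancel.
Column A: x×2960 + 27.55×2810 + (z_c − 27.55 − x)×3390
Column B: 1.964×0 + 18.9×2870 + (z_c − 1.964 − 18.9)×3390
The z_c×3390 term appears on both sides and cancels. Collect the known terms of each column as K = Σ(ρt)_known − 3390 × (depth of known layers): K_A = 77415.5 − 3390×27.55 = −15979; K_B = 54243 − 3390×(1.964 + 18.9) = −16485.96.
Balance: K_A − x×(3390 − 2960) = K_B, so x = (K_A − K_B)/(3390 − 2960) = 506.96/430 = 1.18 km.

1.18 km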